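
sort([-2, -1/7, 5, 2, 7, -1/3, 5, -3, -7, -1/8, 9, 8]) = [-7, -3, -2, -1/3, -1/7, -1/8, 2, 5, 5, 7, 8, 9]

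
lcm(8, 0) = 0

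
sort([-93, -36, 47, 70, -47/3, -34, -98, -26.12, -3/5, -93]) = [-98, -93, -93, -36, -34, -26.12, -47/3, -3/5, 47, 70]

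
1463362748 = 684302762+779059986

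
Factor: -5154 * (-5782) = 2^2 * 3^1 * 7^2 * 59^1 * 859^1 = 29800428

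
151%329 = 151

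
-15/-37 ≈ 0.405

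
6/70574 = 3/35287 ≈ 0.0000850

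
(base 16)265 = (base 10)613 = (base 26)nf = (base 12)431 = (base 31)jo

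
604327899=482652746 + 121675153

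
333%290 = 43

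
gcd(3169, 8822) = 1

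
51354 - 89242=-37888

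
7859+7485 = 15344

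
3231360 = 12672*255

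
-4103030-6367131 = -10470161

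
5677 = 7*811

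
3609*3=10827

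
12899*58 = 748142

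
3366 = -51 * (-66) 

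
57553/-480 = -119 - 433/480 ≈ -119.90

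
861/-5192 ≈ -0.166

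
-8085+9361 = 1276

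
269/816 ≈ 0.330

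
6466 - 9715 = -3249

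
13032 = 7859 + 5173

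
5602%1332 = 274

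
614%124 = 118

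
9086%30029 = 9086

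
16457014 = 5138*3203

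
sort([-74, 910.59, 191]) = [-74, 191, 910.59]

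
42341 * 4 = 169364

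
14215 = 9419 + 4796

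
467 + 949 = 1416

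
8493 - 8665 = -172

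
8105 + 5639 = 13744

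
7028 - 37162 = -30134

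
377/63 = 5+62/63 ≈ 5.98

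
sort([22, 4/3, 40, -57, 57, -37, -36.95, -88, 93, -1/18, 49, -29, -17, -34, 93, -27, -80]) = [-88, -80, -57, -37, -36.95, -34, -29, -27, -17, -1/18, 4/3, 22, 40, 49, 57, 93, 93]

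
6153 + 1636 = 7789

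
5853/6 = 1951/2 = 975.50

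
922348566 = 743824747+178523819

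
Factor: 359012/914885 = 2^2 * 5^(-1) * 67^(-1) * 2731^(-1) * 89753^1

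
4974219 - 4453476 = 520743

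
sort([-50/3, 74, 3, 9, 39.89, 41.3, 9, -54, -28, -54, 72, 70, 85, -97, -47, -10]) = [-97, -54, -54, -47, -28, -50/3, -10, 3, 9, 9, 39.89, 41.3, 70, 72, 74, 85]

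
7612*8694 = 66178728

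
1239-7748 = -6509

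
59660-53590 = 6070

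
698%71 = 59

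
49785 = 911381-861596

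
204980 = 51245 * 4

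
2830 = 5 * 566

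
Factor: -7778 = -1*2^1*3889^1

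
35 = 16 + 19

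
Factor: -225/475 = -1*3^2*19^(-1) = -9/19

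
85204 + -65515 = 19689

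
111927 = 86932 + 24995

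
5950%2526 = 898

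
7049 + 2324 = 9373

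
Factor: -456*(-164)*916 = 2^7*3^1*19^1*41^1*229^1 = 68502144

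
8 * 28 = 224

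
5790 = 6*965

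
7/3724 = 1/532 ≈ 0.00188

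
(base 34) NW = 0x32E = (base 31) Q8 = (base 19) 24G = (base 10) 814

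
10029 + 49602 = 59631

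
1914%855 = 204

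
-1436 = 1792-3228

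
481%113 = 29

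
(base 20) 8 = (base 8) 10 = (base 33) 8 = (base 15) 8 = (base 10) 8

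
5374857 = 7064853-1689996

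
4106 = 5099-993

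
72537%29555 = 13427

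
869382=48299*18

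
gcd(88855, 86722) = 1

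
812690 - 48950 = 763740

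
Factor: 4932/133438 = 2^1*3^2*487^(-1) = 18/487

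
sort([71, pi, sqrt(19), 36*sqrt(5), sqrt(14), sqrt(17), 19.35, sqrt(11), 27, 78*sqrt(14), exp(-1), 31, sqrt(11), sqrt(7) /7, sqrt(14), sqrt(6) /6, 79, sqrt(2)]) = [exp(-1), sqrt(7) /7, sqrt(6) /6, sqrt(2), pi, sqrt(11), sqrt(11), sqrt(14), sqrt(14), sqrt(17), sqrt(19), 19.35, 27, 31, 71, 79, 36*sqrt(5), 78*sqrt(14)]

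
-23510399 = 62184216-85694615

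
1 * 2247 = 2247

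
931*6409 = 5966779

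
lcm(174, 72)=2088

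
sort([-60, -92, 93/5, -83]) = [-92, -83, -60, 93/5]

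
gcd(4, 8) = 4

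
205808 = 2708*76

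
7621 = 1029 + 6592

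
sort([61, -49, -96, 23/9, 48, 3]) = [-96, -49, 23/9, 3, 48, 61]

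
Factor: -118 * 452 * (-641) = 2^3 * 59^1 * 113^1 * 641^1 = 34188376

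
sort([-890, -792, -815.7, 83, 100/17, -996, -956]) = [-996, -956, -890, -815.7, -792, 100/17, 83]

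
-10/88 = -5/44≈-0.114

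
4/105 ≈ 0.0381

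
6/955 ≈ 0.00628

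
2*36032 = 72064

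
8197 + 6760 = 14957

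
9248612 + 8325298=17573910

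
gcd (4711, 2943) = 1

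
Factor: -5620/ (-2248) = 2^ (-1)*5^1 = 5/2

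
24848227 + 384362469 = 409210696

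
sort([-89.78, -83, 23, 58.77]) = [-89.78, -83, 23, 58.77]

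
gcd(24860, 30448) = 44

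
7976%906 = 728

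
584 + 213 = 797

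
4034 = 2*2017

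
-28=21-49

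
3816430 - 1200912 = 2615518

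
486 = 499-13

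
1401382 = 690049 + 711333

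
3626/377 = 9 + 233/377 ≈ 9.62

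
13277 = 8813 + 4464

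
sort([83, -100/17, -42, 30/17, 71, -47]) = [-47, -42, -100/17, 30/17, 71, 83]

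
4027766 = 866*4651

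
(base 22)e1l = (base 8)15243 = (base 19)igh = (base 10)6819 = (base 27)99f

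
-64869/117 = -554 - 17/39 ≈ -554.44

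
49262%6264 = 5414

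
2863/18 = 159 + 1/18 ≈ 159.06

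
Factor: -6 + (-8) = -1 * 2^1 * 7^1 = -14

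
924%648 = 276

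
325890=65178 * 5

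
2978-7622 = -4644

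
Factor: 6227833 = 6227833^1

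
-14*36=-504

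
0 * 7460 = 0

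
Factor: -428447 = -1*199^1*2153^1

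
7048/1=7048=7048.00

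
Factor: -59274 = -1*2^1*3^2*37^1*89^1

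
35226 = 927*38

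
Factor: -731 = -1 * 17^1 * 43^1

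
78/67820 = 39/33910 ≈ 0.00115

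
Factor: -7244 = -1*2^2*1811^1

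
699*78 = 54522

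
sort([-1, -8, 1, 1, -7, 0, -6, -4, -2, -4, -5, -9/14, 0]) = [-8, -7, -6, -5, -4, -4, -2, -1, -9/14, 0, 0, 1, 1]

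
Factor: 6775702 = 2^1*877^1*3863^1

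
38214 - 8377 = 29837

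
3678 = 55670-51992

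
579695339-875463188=-295767849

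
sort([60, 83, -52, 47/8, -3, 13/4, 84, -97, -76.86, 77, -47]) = [-97, -76.86, -52, -47, -3, 13/4, 47/8, 60, 77, 83, 84]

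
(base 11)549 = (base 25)118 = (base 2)1010010010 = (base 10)658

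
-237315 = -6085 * 39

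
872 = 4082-3210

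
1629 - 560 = 1069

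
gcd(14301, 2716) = 7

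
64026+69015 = 133041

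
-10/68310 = -1/6831 ≈ -0.000146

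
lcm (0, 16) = 0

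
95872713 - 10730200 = 85142513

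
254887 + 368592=623479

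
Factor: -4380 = -1 * 2^2 * 3^1 * 5^1 * 73^1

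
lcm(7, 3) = 21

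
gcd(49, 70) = 7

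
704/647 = 1 + 57/647 ≈ 1.09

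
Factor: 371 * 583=7^1 * 11^1 * 53^2=216293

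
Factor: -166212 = -1*2^2*3^7*19^1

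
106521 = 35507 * 3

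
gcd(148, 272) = 4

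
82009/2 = 41004 + 1/2 = 41004.50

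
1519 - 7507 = -5988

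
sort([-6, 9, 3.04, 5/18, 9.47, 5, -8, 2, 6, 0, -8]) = [-8, -8, -6, 0, 5/18, 2, 3.04, 5, 6, 9, 9.47]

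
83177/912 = 91+185/912 ≈ 91.20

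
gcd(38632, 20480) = 8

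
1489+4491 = 5980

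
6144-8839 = -2695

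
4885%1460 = 505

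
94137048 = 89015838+5121210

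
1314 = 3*438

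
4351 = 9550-5199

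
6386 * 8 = 51088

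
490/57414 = 35/4101 ≈ 0.00853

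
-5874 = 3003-8877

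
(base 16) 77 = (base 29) 43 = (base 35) 3e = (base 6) 315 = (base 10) 119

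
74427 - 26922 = 47505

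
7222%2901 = 1420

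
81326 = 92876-11550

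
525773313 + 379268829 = 905042142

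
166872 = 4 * 41718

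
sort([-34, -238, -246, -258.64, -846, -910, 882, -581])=[-910, -846, -581, -258.64, -246, -238, -34, 882]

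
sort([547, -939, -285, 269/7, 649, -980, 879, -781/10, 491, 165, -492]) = [-980, -939, -492, -285, -781/10, 269/7, 165, 491, 547, 649, 879]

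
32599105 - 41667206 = -9068101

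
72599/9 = 8066 + 5/9 ≈ 8066.56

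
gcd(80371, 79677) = 1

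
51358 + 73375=124733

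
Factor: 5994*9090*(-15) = -1*2^2*3^7*5^2*37^1*101^1 = -817281900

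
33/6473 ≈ 0.00510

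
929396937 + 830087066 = 1759484003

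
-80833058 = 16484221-97317279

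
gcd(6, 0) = 6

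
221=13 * 17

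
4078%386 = 218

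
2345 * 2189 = 5133205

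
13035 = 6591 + 6444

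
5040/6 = 840 = 840.00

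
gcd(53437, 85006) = 1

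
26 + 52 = 78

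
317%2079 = 317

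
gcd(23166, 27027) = 3861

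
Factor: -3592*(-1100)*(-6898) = -1*2^6*5^2*11^1*449^1*3449^1 = -27255377600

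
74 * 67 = 4958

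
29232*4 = 116928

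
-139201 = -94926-44275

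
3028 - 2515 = 513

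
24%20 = 4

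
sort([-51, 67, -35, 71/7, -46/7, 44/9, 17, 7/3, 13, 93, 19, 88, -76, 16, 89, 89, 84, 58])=[-76, -51, -35, -46/7, 7/3, 44/9, 71/7, 13, 16, 17, 19, 58, 67, 84, 88, 89, 89, 93]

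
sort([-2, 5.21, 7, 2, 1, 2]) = [-2, 1, 2, 2, 5.21, 7]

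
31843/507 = 62 + 409/507≈62.81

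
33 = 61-28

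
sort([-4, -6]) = [-6, -4]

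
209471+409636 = 619107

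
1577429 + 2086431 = 3663860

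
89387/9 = 9931 + 8/9 ≈ 9931.89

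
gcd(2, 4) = 2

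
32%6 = 2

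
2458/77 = 31 + 71/77 ≈ 31.92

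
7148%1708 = 316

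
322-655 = -333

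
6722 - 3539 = 3183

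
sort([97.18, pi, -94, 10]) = [-94, pi, 10, 97.18]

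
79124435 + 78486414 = 157610849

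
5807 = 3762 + 2045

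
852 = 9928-9076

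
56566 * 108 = 6109128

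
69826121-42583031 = 27243090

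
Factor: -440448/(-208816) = 2^3 * 3^1 * 37^1 * 421^(-1) = 888/421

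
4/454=2/227 ≈ 0.00881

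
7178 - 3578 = 3600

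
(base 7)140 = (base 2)1001101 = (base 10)77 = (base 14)57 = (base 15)52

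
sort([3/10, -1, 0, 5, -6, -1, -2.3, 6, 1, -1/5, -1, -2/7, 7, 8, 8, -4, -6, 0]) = [-6, -6, -4, -2.3, -1, -1, -1, -2/7, -1/5, 0, 0, 3/10, 1, 5, 6, 7, 8, 8]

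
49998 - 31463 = 18535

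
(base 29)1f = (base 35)19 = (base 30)1e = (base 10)44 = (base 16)2c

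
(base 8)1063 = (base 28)k3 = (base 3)202212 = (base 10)563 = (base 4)20303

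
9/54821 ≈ 0.000164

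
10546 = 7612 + 2934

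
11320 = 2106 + 9214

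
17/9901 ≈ 0.00172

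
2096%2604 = 2096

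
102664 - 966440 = -863776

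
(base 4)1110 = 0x54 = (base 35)2e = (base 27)33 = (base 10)84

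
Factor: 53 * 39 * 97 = 3^1 * 13^1 * 53^1 * 97^1 = 200499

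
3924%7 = 4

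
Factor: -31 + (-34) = -1 * 5^1 * 13^1 = -65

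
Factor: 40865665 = 5^1*751^1*10883^1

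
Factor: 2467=2467^1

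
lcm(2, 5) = 10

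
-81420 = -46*1770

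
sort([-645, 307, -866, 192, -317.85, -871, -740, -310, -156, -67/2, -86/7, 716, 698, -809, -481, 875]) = [-871, -866, -809, -740, -645, -481, -317.85, -310, -156, -67/2, -86/7, 192, 307, 698, 716, 875]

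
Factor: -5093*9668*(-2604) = 2^4*3^1*7^1*11^1*31^1*463^1*2417^1 = 128218678896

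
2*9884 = 19768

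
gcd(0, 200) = 200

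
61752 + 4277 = 66029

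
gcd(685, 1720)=5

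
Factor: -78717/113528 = -1*2^(-3)*3^1*19^1*23^(-1)*617^(-1)*1381^1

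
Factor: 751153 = 13^1 * 57781^1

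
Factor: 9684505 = 5^1*967^1*2003^1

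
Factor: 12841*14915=5^1*19^1*157^1*12841^1=191523515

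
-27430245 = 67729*(-405)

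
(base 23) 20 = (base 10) 46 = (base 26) 1k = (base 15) 31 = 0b101110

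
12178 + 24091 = 36269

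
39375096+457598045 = 496973141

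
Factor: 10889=10889^1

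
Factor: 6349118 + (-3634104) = 2^1 * 1357507^1 = 2715014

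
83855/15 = 16771/3 ≈ 5590.33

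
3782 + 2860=6642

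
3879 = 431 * 9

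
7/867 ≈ 0.00807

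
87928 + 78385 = 166313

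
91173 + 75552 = 166725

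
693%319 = 55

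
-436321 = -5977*73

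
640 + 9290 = 9930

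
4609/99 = 46+5/9 ≈ 46.56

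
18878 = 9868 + 9010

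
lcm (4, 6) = 12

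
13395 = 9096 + 4299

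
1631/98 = 16 + 9/14≈16.64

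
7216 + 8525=15741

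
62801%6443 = 4814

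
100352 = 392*256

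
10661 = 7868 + 2793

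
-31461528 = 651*(-48328)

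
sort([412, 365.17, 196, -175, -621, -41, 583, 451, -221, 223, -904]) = [-904, -621, -221, -175, -41, 196, 223, 365.17, 412, 451, 583]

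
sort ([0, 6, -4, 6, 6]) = [-4, 0, 6, 6, 6]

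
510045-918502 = -408457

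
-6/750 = -1/125 = -0.008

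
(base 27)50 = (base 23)5k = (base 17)7g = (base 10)135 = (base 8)207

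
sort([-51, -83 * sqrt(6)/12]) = [-51, -83 * sqrt(6)/12]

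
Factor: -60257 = -1 * 60257^1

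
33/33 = 1 = 1.00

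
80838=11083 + 69755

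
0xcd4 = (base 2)110011010100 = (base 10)3284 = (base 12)1a98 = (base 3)11111122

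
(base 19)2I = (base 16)38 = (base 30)1Q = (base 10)56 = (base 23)2A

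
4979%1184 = 243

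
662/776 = 331/388 ≈ 0.853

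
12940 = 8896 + 4044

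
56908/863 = 65+813/863 ≈ 65.94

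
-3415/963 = -3 - 526/963 ≈ -3.55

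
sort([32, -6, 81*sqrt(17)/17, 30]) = [-6, 81*sqrt(17)/17, 30, 32]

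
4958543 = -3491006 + 8449549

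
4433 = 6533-2100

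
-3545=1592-5137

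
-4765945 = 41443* (-115) 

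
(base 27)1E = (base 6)105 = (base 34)17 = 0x29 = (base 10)41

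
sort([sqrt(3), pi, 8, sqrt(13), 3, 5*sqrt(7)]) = [sqrt(3), 3, pi, sqrt(13), 8, 5*sqrt(7)]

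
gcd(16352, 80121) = 1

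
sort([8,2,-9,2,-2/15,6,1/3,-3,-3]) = [-9,-3,-3,-2/15,1/3,2,2,6,8]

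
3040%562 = 230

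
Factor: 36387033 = 3^1 * 19^1 * 239^1 * 2671^1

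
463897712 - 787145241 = -323247529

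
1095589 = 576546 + 519043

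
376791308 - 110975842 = 265815466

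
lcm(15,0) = 0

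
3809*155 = 590395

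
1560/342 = 4 + 32/57≈4.56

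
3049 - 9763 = -6714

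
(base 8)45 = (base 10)37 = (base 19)1i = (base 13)2b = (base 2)100101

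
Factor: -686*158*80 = -1*2^6*5^1*7^3*79^1 = -8671040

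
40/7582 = 20/3791 ≈ 0.00528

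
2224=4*556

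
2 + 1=3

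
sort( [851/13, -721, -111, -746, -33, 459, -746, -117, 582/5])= [-746, -746, -721, -117, -111, -33, 851/13, 582/5, 459]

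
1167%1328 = 1167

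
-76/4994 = -38/2497 ≈ -0.0152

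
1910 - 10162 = -8252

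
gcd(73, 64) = 1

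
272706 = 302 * 903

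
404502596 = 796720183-392217587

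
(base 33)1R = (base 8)74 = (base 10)60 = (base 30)20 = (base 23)2E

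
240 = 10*24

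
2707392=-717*(-3776)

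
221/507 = 17/39≈0.436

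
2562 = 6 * 427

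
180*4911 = 883980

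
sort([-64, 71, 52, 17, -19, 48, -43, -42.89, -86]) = [-86, -64, -43, -42.89, -19, 17, 48, 52, 71]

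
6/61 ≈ 0.0984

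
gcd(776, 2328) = 776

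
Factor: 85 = 5^1*17^1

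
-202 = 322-524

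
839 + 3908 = 4747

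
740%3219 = 740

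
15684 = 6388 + 9296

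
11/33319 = 1/3029 ≈ 0.000330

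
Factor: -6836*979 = -1*2^2*11^1*89^1*1709^1 = -6692444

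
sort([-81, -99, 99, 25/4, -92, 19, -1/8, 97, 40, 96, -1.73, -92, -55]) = [-99, -92, -92, -81, -55, -1.73, -1/8, 25/4, 19, 40, 96, 97, 99]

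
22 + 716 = 738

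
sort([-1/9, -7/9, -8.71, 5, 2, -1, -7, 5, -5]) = [-8.71, -7, -5, -1, -7/9, -1/9, 2, 5, 5]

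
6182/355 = 17 + 147/355 ≈ 17.41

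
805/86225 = 161/17245 ≈ 0.00934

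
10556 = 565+9991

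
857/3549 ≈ 0.241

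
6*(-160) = -960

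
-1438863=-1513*951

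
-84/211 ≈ -0.398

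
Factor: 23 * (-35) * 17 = -1 * 5^1 * 7^1 * 17^1 * 23^1 = -13685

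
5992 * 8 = 47936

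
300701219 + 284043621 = 584744840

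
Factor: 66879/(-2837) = -1*3^3*2477^1*2837^(-1)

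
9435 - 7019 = 2416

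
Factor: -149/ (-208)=2^ (-4)*13^ (-1)*149^1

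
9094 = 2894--6200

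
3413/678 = 5+23/678 ≈ 5.03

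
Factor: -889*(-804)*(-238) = -1*2^3*3^1*7^2*17^1*67^1*127^1 = -170111928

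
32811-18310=14501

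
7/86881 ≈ 0.0000806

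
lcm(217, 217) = 217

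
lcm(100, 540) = 2700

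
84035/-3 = -28011 - 2/3 ≈ -28011.67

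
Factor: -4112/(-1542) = 2^3 * 3^(-1) = 8/3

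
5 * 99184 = 495920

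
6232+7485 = 13717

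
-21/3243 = -7/1081 ≈ -0.00648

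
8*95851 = 766808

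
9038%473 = 51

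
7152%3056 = 1040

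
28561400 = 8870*3220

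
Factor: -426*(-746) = 2^2*3^1*71^1*373^1 = 317796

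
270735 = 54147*5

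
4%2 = 0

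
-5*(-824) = 4120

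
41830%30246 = 11584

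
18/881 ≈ 0.0204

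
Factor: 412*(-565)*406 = -1*2^3*5^1*7^1*29^1*103^1*113^1 = -94508680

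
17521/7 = 2503 = 2503.00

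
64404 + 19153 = 83557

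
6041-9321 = -3280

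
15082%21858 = 15082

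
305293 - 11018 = 294275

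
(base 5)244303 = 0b10010001110000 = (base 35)7li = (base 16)2470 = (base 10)9328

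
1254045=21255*59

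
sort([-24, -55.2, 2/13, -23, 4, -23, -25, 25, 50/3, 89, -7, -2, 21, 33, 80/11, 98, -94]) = [-94, -55.2, -25, -24, -23, -23, -7, -2, 2/13, 4, 80/11, 50/3, 21, 25, 33, 89, 98]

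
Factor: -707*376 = -1*2^3*7^1*47^1*101^1 = -265832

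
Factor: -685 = -1 * 5^1 * 137^1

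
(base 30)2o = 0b1010100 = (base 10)84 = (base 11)77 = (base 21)40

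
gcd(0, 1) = 1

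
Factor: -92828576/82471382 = -1*2^4*7^(-1)*2900893^1*5890813^(-1) = -46414288/41235691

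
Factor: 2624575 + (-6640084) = -1*3^1*97^1*13799^1 = -4015509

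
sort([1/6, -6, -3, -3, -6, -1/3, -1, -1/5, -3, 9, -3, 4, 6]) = [-6, -6, -3, -3, -3, -3, -1, -1/3, -1/5, 1/6, 4, 6, 9]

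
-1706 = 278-1984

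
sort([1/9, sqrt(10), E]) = [1/9, E, sqrt(10)]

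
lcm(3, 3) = 3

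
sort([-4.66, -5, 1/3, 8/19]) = [-5, -4.66, 1/3, 8/19]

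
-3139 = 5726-8865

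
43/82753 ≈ 0.000520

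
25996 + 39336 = 65332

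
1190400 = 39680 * 30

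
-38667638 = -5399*7162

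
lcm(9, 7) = 63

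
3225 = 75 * 43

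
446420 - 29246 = 417174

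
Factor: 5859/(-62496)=-1 * 2^(-5) * 3^1=-3/32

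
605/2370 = 121/474 ≈ 0.255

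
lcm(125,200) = 1000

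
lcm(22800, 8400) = 159600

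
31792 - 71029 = -39237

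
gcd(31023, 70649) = 1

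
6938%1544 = 762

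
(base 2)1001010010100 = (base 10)4756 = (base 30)58g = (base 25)7f6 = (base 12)2904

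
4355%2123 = 109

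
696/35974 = 348/17987 ≈ 0.0193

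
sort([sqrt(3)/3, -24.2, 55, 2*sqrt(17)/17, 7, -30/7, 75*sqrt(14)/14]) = [-24.2, -30/7, 2*sqrt(17)/17, sqrt(3)/3, 7, 75*sqrt(14)/14, 55]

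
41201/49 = 840 + 41/49 ≈ 840.84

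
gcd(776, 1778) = 2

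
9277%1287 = 268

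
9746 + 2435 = 12181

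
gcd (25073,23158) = 1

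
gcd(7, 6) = 1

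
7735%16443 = 7735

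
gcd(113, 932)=1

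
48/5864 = 6/733 ≈ 0.00819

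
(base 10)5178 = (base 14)1c5c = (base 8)12072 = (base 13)2484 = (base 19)e6a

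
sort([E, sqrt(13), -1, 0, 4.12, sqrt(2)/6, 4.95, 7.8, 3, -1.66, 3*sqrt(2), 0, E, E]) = [-1.66, -1, 0, 0, sqrt(2)/6, E, E, E, 3, sqrt(13), 4.12, 3*sqrt(2), 4.95, 7.8]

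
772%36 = 16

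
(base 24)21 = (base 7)100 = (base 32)1h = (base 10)49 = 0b110001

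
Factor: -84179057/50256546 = -1 * 2^(-1) * 3^(-1) * 23^1 * 317^(-1) * 26423^(-1) * 3659959^1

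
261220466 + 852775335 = 1113995801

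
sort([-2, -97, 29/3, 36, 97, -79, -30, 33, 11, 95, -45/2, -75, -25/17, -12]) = [-97, -79, -75, -30, -45/2, -12, -2, -25/17, 29/3, 11, 33, 36, 95, 97]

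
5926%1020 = 826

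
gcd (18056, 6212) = 4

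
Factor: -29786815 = -1 * 5^1 * 31^1 * 192173^1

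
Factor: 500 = 2^2*5^3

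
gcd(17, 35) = 1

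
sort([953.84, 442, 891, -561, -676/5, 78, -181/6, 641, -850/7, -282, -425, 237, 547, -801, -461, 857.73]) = [-801, -561, -461, -425, -282, -676/5, -850/7, -181/6, 78, 237, 442, 547, 641, 857.73, 891, 953.84]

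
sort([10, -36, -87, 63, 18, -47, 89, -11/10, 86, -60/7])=[-87, -47, -36, -60/7, -11/10, 10, 18, 63, 86, 89]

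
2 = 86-84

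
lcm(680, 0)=0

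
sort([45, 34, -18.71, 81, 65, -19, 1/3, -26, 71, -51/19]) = [-26, -19, -18.71, -51/19, 1/3, 34, 45, 65, 71, 81]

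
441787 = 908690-466903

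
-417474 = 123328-540802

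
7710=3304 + 4406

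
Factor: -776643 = -1 * 3^1 * 7^1 * 31^1 * 1193^1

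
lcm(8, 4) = 8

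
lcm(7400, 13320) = 66600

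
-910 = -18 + -892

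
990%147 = 108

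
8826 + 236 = 9062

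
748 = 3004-2256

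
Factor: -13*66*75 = -1*2^1*3^2*5^2*11^1*13^1 = -64350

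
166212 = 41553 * 4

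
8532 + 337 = 8869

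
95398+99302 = 194700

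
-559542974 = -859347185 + 299804211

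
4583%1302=677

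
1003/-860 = -1-143/860≈-1.17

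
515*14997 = 7723455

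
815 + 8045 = 8860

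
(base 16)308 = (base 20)1ig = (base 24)188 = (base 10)776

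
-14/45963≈-0.000305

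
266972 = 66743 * 4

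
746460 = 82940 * 9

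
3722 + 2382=6104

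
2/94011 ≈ 0.0000213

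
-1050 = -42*25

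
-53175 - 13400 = -66575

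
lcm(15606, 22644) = 1154844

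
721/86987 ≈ 0.00829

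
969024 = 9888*98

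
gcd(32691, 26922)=1923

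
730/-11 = -66 - 4/11≈-66.36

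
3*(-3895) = -11685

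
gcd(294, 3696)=42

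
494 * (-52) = -25688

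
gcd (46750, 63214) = 2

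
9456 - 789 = 8667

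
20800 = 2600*8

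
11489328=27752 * 414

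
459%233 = 226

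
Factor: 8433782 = 2^1 * 7^2 * 41^1 * 2099^1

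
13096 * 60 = 785760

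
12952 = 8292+4660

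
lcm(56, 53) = 2968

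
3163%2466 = 697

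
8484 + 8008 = 16492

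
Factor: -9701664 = -1*2^5*3^1*7^1*14437^1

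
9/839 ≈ 0.0107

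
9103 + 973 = 10076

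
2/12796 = 1/6398 ≈ 0.000156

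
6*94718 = 568308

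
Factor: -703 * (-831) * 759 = 3^2 * 11^1 * 19^1 * 23^1 * 37^1 * 277^1 = 443402487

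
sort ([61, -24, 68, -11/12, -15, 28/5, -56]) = [-56, -24, -15, -11/12, 28/5, 61, 68]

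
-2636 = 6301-8937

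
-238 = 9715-9953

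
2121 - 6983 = -4862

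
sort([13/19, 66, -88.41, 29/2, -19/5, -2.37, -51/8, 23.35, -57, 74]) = [-88.41, -57, -51/8, -19/5, -2.37, 13/19, 29/2, 23.35, 66, 74]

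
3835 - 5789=-1954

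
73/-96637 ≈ -0.000755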